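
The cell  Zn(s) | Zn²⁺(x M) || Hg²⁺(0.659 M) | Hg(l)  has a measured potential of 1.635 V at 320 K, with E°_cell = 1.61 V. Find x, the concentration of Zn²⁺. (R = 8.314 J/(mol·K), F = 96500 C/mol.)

0.11 M

From the Nernst equation, ln Q = nF(E° − E)/RT = 2×96500×(1.61 − 1.635)/(8.314×320) = -1.814, so Q = 0.163.
With Q = [Zn²⁺]/[Hg²⁺] and the known concentrations, [Zn²⁺] in the numerator gives [Zn²⁺] = 0.11 M.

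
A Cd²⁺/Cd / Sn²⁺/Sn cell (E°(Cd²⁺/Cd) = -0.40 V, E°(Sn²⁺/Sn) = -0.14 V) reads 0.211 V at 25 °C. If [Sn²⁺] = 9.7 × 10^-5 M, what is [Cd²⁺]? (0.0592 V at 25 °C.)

From the Nernst equation, log Q = n(E° − E)/0.0592 = 2(0.26 − 0.211)/0.0592 = 1.655, so Q = 45.2.
With Q = [Cd²⁺]/[Sn²⁺] and the known concentrations, [Cd²⁺] in the numerator gives [Cd²⁺] = 0.0044 M.

0.0044 M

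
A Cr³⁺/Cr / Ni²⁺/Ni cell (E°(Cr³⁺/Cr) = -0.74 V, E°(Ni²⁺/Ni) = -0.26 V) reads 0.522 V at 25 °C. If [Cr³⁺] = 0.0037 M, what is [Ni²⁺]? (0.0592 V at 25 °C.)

0.63 M

From the Nernst equation, log Q = n(E° − E)/0.0592 = 6(0.48 − 0.522)/0.0592 = -4.257, so Q = 5.54 × 10^-5.
With Q = [Cr³⁺]^2/[Ni²⁺]^3 and the known concentrations, [Ni²⁺]^3 in the denominator gives [Ni²⁺] = 0.63 M.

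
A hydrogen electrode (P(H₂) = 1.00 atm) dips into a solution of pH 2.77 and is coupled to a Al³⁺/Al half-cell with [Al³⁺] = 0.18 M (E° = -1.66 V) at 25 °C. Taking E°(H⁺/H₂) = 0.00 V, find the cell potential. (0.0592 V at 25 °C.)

The hydrogen couple is the cathode, so E°_cell = 1.66 V; n = 6.
[H⁺] = 10^(−2.77) = 0.0017 M, and Q = [Al³⁺]^2·P(H₂)^3 / [H⁺]^6 = 1.35 × 10^15.
E = E° − (0.0592/6) log Q = 1.66 − (0.0592/6)(15.131) = 1.511 V.

1.51 V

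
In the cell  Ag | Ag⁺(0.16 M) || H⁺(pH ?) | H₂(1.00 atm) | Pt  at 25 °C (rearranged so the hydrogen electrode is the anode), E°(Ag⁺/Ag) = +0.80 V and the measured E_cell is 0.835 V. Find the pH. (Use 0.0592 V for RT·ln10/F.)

pH = 1.39

E°_cell = 0.80 V and n = 2.
log Q = n(E° − E)/0.0592 = 2×(0.80 − 0.835)/0.0592 = -1.182.
With Q = [H⁺]^2 / ([Ag⁺]^2·P(H₂)), solving for [H⁺] gives log[H⁺] = -1.387, so pH = 1.39.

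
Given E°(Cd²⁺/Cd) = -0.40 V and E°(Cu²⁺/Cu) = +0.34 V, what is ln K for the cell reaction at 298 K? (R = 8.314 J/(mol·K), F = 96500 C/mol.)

E°_cell = +0.34 − (-0.40) = 0.74 V, with n = 2 electrons transferred.
At equilibrium E = 0, so the Nernst equation gives ln K = nFE°/RT = (2)(96500)(0.74)/((8.314)(298)) = 57.65.

ln K = 57.6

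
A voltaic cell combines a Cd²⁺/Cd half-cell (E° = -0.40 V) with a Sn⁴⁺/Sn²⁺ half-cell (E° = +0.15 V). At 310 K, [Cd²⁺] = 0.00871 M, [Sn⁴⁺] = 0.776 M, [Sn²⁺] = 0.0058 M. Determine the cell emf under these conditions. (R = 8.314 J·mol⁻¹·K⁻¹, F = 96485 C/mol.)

0.679 V

The Sn⁴⁺/Sn²⁺ couple has the higher reduction potential and acts as the cathode, so E°_cell = +0.15 − (-0.40) = 0.55 V.
Balancing electrons gives n = 2; the reaction quotient is Q = [Cd²⁺]·[Sn²⁺]/[Sn⁴⁺] = 6.51 × 10^-5.
E = E° − (RT/nF) ln Q = 0.55 − (8.314×310)/(2×96485) × (-9.640) = 0.550 + 0.129 = 0.679 V.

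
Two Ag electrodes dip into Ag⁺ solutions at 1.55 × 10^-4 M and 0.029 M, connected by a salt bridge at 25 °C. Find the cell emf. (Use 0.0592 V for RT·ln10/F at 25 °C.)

Both half-cells are Ag⁺/Ag, so E°_cell = 0. The concentrated side is the cathode; the cell reaction moves Ag⁺ from high to low concentration with n = 1.
Q = [Ag⁺]_dilute/[Ag⁺]_conc = 1.55 × 10^-4/0.029 = 0.00534.
E = 0 − (0.0592/1) log Q = −(0.0592/1)(-2.272) = 0.1345 V.

0.13 V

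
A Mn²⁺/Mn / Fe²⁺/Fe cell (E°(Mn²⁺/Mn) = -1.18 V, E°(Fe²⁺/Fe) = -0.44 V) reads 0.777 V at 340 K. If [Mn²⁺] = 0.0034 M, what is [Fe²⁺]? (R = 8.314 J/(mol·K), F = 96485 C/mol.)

From the Nernst equation, ln Q = nF(E° − E)/RT = 2×96485×(0.74 − 0.777)/(8.314×340) = -2.526, so Q = 0.0800.
With Q = [Mn²⁺]/[Fe²⁺] and the known concentrations, [Fe²⁺] in the denominator gives [Fe²⁺] = 0.043 M.

0.043 M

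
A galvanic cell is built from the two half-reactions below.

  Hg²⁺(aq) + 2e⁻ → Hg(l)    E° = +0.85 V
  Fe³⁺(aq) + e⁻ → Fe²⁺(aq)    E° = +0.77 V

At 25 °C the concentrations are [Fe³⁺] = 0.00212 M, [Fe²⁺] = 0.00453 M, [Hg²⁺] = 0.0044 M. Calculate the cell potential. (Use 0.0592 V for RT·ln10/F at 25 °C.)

0.030 V

The Hg²⁺/Hg couple has the higher reduction potential and acts as the cathode, so E°_cell = +0.85 − (+0.77) = 0.08 V.
Balancing electrons gives n = 2; the reaction quotient is Q = [Fe³⁺]^2/([Fe²⁺]^2·[Hg²⁺]) = 49.8.
At 25 °C, E = E° − (0.0592/n) log Q = 0.08 − (0.0592/2)(1.697) = 0.080 − 0.050 = 0.030 V.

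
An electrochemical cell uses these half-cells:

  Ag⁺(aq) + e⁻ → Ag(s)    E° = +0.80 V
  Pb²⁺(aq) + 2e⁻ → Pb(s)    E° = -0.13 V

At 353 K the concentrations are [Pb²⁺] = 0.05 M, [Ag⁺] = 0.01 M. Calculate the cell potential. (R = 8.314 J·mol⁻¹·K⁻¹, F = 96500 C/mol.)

0.835 V

The Ag⁺/Ag couple has the higher reduction potential and acts as the cathode, so E°_cell = +0.80 − (-0.13) = 0.93 V.
Balancing electrons gives n = 2; the reaction quotient is Q = [Pb²⁺]/[Ag⁺]^2 = 500.
E = E° − (RT/nF) ln Q = 0.93 − (8.314×353)/(2×96500) × (6.215) = 0.930 − 0.095 = 0.835 V.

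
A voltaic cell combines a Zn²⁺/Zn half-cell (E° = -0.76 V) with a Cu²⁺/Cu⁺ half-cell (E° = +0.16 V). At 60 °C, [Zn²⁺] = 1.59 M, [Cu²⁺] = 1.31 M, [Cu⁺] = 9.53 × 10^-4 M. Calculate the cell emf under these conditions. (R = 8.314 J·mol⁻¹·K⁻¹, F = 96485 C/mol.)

1.12 V

The Cu²⁺/Cu⁺ couple has the higher reduction potential and acts as the cathode, so E°_cell = +0.16 − (-0.76) = 0.92 V.
Balancing electrons gives n = 2; the reaction quotient is Q = [Zn²⁺]·[Cu⁺]^2/[Cu²⁺]^2 = 8.41 × 10^-7.
E = E° − (RT/nF) ln Q = 0.92 − (8.314×333)/(2×96485) × (-13.988) = 0.920 + 0.201 = 1.121 V.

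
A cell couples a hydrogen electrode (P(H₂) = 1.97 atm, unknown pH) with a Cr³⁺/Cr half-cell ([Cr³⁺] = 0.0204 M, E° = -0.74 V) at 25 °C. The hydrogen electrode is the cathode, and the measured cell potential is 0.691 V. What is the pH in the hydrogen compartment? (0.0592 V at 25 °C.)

pH = 1.24

E°_cell = 0.74 V and n = 6.
log Q = n(E° − E)/0.0592 = 6×(0.74 − 0.691)/0.0592 = 4.966.
With Q = [Cr³⁺]^2·P(H₂)^3 / [H⁺]^6, solving for [H⁺] gives log[H⁺] = -1.244, so pH = 1.24.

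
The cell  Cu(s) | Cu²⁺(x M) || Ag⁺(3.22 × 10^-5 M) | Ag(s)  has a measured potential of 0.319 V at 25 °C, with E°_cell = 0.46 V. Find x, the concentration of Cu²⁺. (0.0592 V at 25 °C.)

From the Nernst equation, log Q = n(E° − E)/0.0592 = 2(0.46 − 0.319)/0.0592 = 4.764, so Q = 5.8 × 10^4.
With Q = [Cu²⁺]/[Ag⁺]^2 and the known concentrations, [Cu²⁺] in the numerator gives [Cu²⁺] = 6 × 10^-5 M.

6 × 10^-5 M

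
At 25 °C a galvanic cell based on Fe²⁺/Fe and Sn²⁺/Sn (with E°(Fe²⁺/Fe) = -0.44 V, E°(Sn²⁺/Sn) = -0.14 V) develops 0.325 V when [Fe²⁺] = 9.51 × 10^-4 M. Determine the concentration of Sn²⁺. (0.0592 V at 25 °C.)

0.0066 M

From the Nernst equation, log Q = n(E° − E)/0.0592 = 2(0.30 − 0.325)/0.0592 = -0.845, so Q = 0.143.
With Q = [Fe²⁺]/[Sn²⁺] and the known concentrations, [Sn²⁺] in the denominator gives [Sn²⁺] = 0.0066 M.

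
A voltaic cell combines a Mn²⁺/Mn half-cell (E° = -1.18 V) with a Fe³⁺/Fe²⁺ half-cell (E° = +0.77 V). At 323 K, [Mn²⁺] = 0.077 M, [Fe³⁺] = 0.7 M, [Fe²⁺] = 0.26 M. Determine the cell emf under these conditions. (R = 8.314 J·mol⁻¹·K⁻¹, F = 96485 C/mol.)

The Fe³⁺/Fe²⁺ couple has the higher reduction potential and acts as the cathode, so E°_cell = +0.77 − (-1.18) = 1.95 V.
Balancing electrons gives n = 2; the reaction quotient is Q = [Mn²⁺]·[Fe²⁺]^2/[Fe³⁺]^2 = 0.0106.
E = E° − (RT/nF) ln Q = 1.95 − (8.314×323)/(2×96485) × (-4.545) = 1.950 + 0.063 = 2.013 V.

2.01 V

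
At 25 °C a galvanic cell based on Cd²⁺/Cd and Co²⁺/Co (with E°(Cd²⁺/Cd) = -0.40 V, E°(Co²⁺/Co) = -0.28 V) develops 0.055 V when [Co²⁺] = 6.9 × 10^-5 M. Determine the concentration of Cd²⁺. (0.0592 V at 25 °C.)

From the Nernst equation, log Q = n(E° − E)/0.0592 = 2(0.12 − 0.055)/0.0592 = 2.196, so Q = 157.
With Q = [Cd²⁺]/[Co²⁺] and the known concentrations, [Cd²⁺] in the numerator gives [Cd²⁺] = 0.011 M.

0.011 M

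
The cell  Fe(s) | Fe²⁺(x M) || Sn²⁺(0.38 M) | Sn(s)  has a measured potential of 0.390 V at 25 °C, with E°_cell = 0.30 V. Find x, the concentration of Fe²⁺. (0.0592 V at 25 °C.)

From the Nernst equation, log Q = n(E° − E)/0.0592 = 2(0.30 − 0.390)/0.0592 = -3.041, so Q = 9.11 × 10^-4.
With Q = [Fe²⁺]/[Sn²⁺] and the known concentrations, [Fe²⁺] in the numerator gives [Fe²⁺] = 3.5 × 10^-4 M.

3.5 × 10^-4 M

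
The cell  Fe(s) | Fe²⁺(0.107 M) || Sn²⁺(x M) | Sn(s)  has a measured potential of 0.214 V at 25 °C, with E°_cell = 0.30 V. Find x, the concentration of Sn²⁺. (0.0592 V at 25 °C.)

From the Nernst equation, log Q = n(E° − E)/0.0592 = 2(0.30 − 0.214)/0.0592 = 2.905, so Q = 804.
With Q = [Fe²⁺]/[Sn²⁺] and the known concentrations, [Sn²⁺] in the denominator gives [Sn²⁺] = 1.3 × 10^-4 M.

1.3 × 10^-4 M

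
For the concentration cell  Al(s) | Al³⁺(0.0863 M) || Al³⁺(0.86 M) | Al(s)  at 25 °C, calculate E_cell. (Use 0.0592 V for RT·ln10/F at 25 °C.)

Both half-cells are Al³⁺/Al, so E°_cell = 0. The concentrated side is the cathode; the cell reaction moves Al³⁺ from high to low concentration with n = 3.
Q = [Al³⁺]_dilute/[Al³⁺]_conc = 0.0863/0.86 = 0.100.
E = 0 − (0.0592/3) log Q = −(0.0592/3)(-0.998) = 0.0197 V.

0.020 V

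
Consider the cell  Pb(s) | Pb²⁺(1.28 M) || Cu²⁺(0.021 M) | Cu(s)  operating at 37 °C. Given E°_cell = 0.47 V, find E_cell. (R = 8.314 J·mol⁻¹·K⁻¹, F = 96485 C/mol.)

0.415 V

Balancing electrons gives n = 2; the reaction quotient is Q = [Pb²⁺]/[Cu²⁺] = 61.0.
E = E° − (RT/nF) ln Q = 0.47 − (8.314×310)/(2×96485) × (4.110) = 0.470 − 0.055 = 0.415 V.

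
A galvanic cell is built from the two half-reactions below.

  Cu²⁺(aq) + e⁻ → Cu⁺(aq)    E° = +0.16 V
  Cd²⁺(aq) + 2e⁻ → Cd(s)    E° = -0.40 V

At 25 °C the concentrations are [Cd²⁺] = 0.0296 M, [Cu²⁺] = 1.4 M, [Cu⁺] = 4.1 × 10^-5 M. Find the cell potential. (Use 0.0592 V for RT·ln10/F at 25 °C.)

The Cu²⁺/Cu⁺ couple has the higher reduction potential and acts as the cathode, so E°_cell = +0.16 − (-0.40) = 0.56 V.
Balancing electrons gives n = 2; the reaction quotient is Q = [Cd²⁺]·[Cu⁺]^2/[Cu²⁺]^2 = 2.54 × 10^-11.
At 25 °C, E = E° − (0.0592/n) log Q = 0.56 − (0.0592/2)(-10.595) = 0.560 + 0.314 = 0.874 V.

0.874 V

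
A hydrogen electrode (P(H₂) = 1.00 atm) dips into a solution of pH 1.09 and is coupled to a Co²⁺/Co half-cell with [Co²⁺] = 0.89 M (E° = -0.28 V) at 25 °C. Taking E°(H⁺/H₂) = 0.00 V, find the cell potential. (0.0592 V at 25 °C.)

0.22 V

The hydrogen couple is the cathode, so E°_cell = 0.28 V; n = 2.
[H⁺] = 10^(−1.09) = 0.081 M, and Q = [Co²⁺]·P(H₂) / [H⁺]^2 = 135.
E = E° − (0.0592/2) log Q = 0.28 − (0.0592/2)(2.129) = 0.217 V.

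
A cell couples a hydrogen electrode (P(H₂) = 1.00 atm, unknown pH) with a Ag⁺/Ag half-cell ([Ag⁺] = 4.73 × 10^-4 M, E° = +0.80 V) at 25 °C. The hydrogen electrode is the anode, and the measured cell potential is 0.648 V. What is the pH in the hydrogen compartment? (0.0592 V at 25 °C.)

E°_cell = 0.80 V and n = 2.
log Q = n(E° − E)/0.0592 = 2×(0.80 − 0.648)/0.0592 = 5.135.
With Q = [H⁺]^2 / ([Ag⁺]^2·P(H₂)), solving for [H⁺] gives log[H⁺] = -0.758, so pH = 0.76.

pH = 0.76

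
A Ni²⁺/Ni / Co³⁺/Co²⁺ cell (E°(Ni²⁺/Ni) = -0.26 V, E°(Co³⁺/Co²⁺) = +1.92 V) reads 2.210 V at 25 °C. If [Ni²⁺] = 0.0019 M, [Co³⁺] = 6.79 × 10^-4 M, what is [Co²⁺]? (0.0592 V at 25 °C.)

0.0048 M

From the Nernst equation, log Q = n(E° − E)/0.0592 = 2(2.18 − 2.210)/0.0592 = -1.014, so Q = 0.0969.
With Q = [Ni²⁺]·[Co²⁺]^2/[Co³⁺]^2 and the known concentrations, [Co²⁺]^2 in the numerator gives [Co²⁺] = 0.0048 M.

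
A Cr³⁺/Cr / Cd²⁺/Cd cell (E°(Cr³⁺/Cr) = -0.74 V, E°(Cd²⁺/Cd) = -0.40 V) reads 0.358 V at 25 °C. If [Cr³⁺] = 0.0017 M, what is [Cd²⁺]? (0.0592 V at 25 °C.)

0.058 M

From the Nernst equation, log Q = n(E° − E)/0.0592 = 6(0.34 − 0.358)/0.0592 = -1.824, so Q = 0.0150.
With Q = [Cr³⁺]^2/[Cd²⁺]^3 and the known concentrations, [Cd²⁺]^3 in the denominator gives [Cd²⁺] = 0.058 M.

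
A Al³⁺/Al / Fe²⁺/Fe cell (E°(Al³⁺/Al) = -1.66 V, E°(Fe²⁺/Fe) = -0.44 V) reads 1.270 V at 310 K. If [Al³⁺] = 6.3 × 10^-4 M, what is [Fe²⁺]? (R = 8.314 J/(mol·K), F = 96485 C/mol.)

From the Nernst equation, ln Q = nF(E° − E)/RT = 6×96485×(1.22 − 1.270)/(8.314×310) = -11.231, so Q = 1.33 × 10^-5.
With Q = [Al³⁺]^2/[Fe²⁺]^3 and the known concentrations, [Fe²⁺]^3 in the denominator gives [Fe²⁺] = 0.31 M.

0.31 M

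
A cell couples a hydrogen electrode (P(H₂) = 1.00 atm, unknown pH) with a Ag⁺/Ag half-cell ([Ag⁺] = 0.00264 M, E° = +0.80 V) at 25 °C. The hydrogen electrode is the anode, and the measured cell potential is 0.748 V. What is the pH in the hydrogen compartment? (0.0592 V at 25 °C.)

E°_cell = 0.80 V and n = 2.
log Q = n(E° − E)/0.0592 = 2×(0.80 − 0.748)/0.0592 = 1.757.
With Q = [H⁺]^2 / ([Ag⁺]^2·P(H₂)), solving for [H⁺] gives log[H⁺] = -1.700, so pH = 1.70.

pH = 1.70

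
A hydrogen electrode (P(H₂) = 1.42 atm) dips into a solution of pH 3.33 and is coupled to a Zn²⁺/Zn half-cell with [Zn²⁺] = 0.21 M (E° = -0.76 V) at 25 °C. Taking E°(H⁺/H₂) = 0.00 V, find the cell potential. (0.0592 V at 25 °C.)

0.58 V

The hydrogen couple is the cathode, so E°_cell = 0.76 V; n = 2.
[H⁺] = 10^(−3.33) = 4.7 × 10^-4 M, and Q = [Zn²⁺]·P(H₂) / [H⁺]^2 = 1.36 × 10^6.
E = E° − (0.0592/2) log Q = 0.76 − (0.0592/2)(6.135) = 0.578 V.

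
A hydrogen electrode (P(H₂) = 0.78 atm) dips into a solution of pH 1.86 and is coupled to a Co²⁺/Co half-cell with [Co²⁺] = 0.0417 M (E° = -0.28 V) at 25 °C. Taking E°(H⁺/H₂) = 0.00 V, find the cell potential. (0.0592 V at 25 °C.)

The hydrogen couple is the cathode, so E°_cell = 0.28 V; n = 2.
[H⁺] = 10^(−1.86) = 0.014 M, and Q = [Co²⁺]·P(H₂) / [H⁺]^2 = 171.
E = E° − (0.0592/2) log Q = 0.28 − (0.0592/2)(2.232) = 0.214 V.

0.21 V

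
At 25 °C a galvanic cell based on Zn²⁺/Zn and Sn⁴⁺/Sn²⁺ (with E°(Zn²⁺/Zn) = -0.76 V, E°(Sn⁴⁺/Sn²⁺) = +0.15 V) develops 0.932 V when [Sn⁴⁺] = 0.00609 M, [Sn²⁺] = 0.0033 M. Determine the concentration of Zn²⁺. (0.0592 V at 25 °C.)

From the Nernst equation, log Q = n(E° − E)/0.0592 = 2(0.91 − 0.932)/0.0592 = -0.743, so Q = 0.181.
With Q = [Zn²⁺]·[Sn²⁺]/[Sn⁴⁺] and the known concentrations, [Zn²⁺] in the numerator gives [Zn²⁺] = 0.33 M.

0.33 M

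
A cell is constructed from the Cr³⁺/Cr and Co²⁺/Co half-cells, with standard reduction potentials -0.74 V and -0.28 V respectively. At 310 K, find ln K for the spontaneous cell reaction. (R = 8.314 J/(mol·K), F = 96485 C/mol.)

ln K = 103.3

E°_cell = -0.28 − (-0.74) = 0.46 V, with n = 6 electrons transferred.
At equilibrium E = 0, so the Nernst equation gives ln K = nFE°/RT = (6)(96485)(0.46)/((8.314)(310)) = 103.32.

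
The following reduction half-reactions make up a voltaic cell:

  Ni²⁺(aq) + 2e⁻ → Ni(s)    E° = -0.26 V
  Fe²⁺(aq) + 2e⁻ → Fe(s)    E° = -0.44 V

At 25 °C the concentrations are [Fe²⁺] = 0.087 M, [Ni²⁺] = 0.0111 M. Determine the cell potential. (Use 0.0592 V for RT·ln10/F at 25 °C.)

0.154 V

The Ni²⁺/Ni couple has the higher reduction potential and acts as the cathode, so E°_cell = -0.26 − (-0.44) = 0.18 V.
Balancing electrons gives n = 2; the reaction quotient is Q = [Fe²⁺]/[Ni²⁺] = 7.84.
At 25 °C, E = E° − (0.0592/n) log Q = 0.18 − (0.0592/2)(0.894) = 0.180 − 0.026 = 0.154 V.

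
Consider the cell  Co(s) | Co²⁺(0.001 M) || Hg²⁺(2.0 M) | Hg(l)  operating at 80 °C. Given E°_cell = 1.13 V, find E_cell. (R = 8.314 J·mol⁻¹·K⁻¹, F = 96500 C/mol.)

1.25 V

Balancing electrons gives n = 2; the reaction quotient is Q = [Co²⁺]/[Hg²⁺] = 5 × 10^-4.
E = E° − (RT/nF) ln Q = 1.13 − (8.314×353)/(2×96500) × (-7.601) = 1.130 + 0.116 = 1.246 V.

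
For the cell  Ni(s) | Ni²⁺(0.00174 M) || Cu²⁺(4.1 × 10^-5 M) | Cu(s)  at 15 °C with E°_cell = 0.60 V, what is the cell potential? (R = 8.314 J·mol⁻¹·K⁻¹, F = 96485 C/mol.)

0.553 V

Balancing electrons gives n = 2; the reaction quotient is Q = [Ni²⁺]/[Cu²⁺] = 42.4.
E = E° − (RT/nF) ln Q = 0.60 − (8.314×288)/(2×96485) × (3.748) = 0.600 − 0.047 = 0.553 V.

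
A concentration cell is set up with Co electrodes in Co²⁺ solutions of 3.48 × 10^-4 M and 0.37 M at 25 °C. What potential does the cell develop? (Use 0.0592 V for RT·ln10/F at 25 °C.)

Both half-cells are Co²⁺/Co, so E°_cell = 0. The concentrated side is the cathode; the cell reaction moves Co²⁺ from high to low concentration with n = 2.
Q = [Co²⁺]_dilute/[Co²⁺]_conc = 3.48 × 10^-4/0.37 = 9.41 × 10^-4.
E = 0 − (0.0592/2) log Q = −(0.0592/2)(-3.027) = 0.0896 V.

0.090 V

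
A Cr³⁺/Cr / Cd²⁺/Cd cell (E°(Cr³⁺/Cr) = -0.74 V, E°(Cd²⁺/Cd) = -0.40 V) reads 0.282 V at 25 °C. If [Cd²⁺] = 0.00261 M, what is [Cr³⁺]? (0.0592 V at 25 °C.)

From the Nernst equation, log Q = n(E° − E)/0.0592 = 6(0.34 − 0.282)/0.0592 = 5.878, so Q = 7.56 × 10^5.
With Q = [Cr³⁺]^2/[Cd²⁺]^3 and the known concentrations, [Cr³⁺]^2 in the numerator gives [Cr³⁺] = 0.12 M.

0.12 M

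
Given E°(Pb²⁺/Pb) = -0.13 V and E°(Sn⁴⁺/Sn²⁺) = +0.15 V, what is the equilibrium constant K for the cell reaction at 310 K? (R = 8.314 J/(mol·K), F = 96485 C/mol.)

E°_cell = +0.15 − (-0.13) = 0.28 V, with n = 2 electrons transferred.
At equilibrium E = 0, so the Nernst equation gives ln K = nFE°/RT = (2)(96485)(0.28)/((8.314)(310)) = 20.96.
K = e^20.96 = 1.3 × 10^9.

1.3 × 10^9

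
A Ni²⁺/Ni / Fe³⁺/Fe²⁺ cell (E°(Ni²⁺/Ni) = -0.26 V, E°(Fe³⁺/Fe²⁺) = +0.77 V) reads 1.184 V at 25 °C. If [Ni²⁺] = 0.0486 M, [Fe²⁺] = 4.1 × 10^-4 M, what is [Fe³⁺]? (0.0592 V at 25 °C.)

From the Nernst equation, log Q = n(E° − E)/0.0592 = 2(1.03 − 1.184)/0.0592 = -5.203, so Q = 6.27 × 10^-6.
With Q = [Ni²⁺]·[Fe²⁺]^2/[Fe³⁺]^2 and the known concentrations, [Fe³⁺]^2 in the denominator gives [Fe³⁺] = 0.036 M.

0.036 M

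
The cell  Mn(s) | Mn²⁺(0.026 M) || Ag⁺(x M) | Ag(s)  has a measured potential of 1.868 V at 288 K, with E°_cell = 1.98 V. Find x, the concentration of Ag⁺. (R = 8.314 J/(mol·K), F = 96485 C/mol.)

From the Nernst equation, ln Q = nF(E° − E)/RT = 2×96485×(1.98 − 1.868)/(8.314×288) = 9.026, so Q = 8320.
With Q = [Mn²⁺]/[Ag⁺]^2 and the known concentrations, [Ag⁺]^2 in the denominator gives [Ag⁺] = 0.0018 M.

0.0018 M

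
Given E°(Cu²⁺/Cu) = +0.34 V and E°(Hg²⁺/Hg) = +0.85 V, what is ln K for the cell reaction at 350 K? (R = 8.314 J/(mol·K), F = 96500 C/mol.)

ln K = 33.8

E°_cell = +0.85 − (+0.34) = 0.51 V, with n = 2 electrons transferred.
At equilibrium E = 0, so the Nernst equation gives ln K = nFE°/RT = (2)(96500)(0.51)/((8.314)(350)) = 33.83.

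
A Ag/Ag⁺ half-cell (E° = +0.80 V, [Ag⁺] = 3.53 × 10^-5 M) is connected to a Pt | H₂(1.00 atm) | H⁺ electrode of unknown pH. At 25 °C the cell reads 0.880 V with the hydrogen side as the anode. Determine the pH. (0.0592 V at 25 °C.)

pH = 5.80

E°_cell = 0.80 V and n = 2.
log Q = n(E° − E)/0.0592 = 2×(0.80 − 0.880)/0.0592 = -2.703.
With Q = [H⁺]^2 / ([Ag⁺]^2·P(H₂)), solving for [H⁺] gives log[H⁺] = -5.804, so pH = 5.80.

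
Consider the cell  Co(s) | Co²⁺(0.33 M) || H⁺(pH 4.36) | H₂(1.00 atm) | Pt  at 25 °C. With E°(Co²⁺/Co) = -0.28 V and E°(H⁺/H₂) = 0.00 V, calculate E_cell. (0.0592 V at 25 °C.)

The hydrogen couple is the cathode, so E°_cell = 0.28 V; n = 2.
[H⁺] = 10^(−4.36) = 4.4 × 10^-5 M, and Q = [Co²⁺]·P(H₂) / [H⁺]^2 = 1.73 × 10^8.
E = E° − (0.0592/2) log Q = 0.28 − (0.0592/2)(8.239) = 0.036 V.

0.036 V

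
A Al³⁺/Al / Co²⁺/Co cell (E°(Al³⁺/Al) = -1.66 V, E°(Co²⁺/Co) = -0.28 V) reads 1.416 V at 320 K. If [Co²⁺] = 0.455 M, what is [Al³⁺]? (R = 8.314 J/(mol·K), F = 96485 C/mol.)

From the Nernst equation, ln Q = nF(E° − E)/RT = 6×96485×(1.38 − 1.416)/(8.314×320) = -7.833, so Q = 3.96 × 10^-4.
With Q = [Al³⁺]^2/[Co²⁺]^3 and the known concentrations, [Al³⁺]^2 in the numerator gives [Al³⁺] = 0.0061 M.

0.0061 M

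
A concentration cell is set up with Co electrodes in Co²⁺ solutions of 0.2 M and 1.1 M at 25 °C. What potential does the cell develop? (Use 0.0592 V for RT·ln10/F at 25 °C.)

Both half-cells are Co²⁺/Co, so E°_cell = 0. The concentrated side is the cathode; the cell reaction moves Co²⁺ from high to low concentration with n = 2.
Q = [Co²⁺]_dilute/[Co²⁺]_conc = 0.2/1.1 = 0.182.
E = 0 − (0.0592/2) log Q = −(0.0592/2)(-0.740) = 0.0219 V.

0.022 V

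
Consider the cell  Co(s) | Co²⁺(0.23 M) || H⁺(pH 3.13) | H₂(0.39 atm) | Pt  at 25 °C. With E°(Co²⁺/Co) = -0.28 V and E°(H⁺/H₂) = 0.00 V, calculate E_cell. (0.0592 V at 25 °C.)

The hydrogen couple is the cathode, so E°_cell = 0.28 V; n = 2.
[H⁺] = 10^(−3.13) = 7.4 × 10^-4 M, and Q = [Co²⁺]·P(H₂) / [H⁺]^2 = 1.63 × 10^5.
E = E° − (0.0592/2) log Q = 0.28 − (0.0592/2)(5.213) = 0.126 V.

0.13 V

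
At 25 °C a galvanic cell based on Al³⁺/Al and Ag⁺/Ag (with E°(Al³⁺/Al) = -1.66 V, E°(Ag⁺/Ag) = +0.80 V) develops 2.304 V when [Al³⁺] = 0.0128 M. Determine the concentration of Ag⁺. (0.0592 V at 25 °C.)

From the Nernst equation, log Q = n(E° − E)/0.0592 = 3(2.46 − 2.304)/0.0592 = 7.905, so Q = 8.04 × 10^7.
With Q = [Al³⁺]/[Ag⁺]^3 and the known concentrations, [Ag⁺]^3 in the denominator gives [Ag⁺] = 5.4 × 10^-4 M.

5.4 × 10^-4 M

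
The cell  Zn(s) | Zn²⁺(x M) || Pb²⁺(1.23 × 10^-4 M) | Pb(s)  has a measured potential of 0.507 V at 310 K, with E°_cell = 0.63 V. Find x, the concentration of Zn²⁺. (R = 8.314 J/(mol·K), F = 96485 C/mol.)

From the Nernst equation, ln Q = nF(E° − E)/RT = 2×96485×(0.63 − 0.507)/(8.314×310) = 9.209, so Q = 9990.
With Q = [Zn²⁺]/[Pb²⁺] and the known concentrations, [Zn²⁺] in the numerator gives [Zn²⁺] = 1.2 M.

1.2 M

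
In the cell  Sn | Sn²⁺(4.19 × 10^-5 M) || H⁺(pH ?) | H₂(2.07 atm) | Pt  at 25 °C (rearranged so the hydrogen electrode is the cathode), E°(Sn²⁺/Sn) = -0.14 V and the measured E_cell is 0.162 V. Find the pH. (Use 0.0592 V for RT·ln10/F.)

pH = 1.66

E°_cell = 0.14 V and n = 2.
log Q = n(E° − E)/0.0592 = 2×(0.14 − 0.162)/0.0592 = -0.743.
With Q = [Sn²⁺]·P(H₂) / [H⁺]^2, solving for [H⁺] gives log[H⁺] = -1.659, so pH = 1.66.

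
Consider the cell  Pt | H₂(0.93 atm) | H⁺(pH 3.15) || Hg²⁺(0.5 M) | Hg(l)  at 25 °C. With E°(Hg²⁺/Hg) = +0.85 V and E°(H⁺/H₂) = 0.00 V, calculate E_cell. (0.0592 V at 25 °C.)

The Hg²⁺/Hg couple is the cathode, so E°_cell = 0.85 V; n = 2.
[H⁺] = 10^(−3.15) = 7.1 × 10^-4 M, and Q = [H⁺]^2 / ([Hg²⁺]·P(H₂)) = 1.08 × 10^-6.
E = E° − (0.0592/2) log Q = 0.85 − (0.0592/2)(-5.967) = 1.027 V.

1.03 V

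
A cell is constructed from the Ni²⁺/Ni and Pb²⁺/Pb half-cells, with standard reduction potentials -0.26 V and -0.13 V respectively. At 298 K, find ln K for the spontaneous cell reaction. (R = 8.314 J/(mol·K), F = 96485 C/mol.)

E°_cell = -0.13 − (-0.26) = 0.13 V, with n = 2 electrons transferred.
At equilibrium E = 0, so the Nernst equation gives ln K = nFE°/RT = (2)(96485)(0.13)/((8.314)(298)) = 10.13.

ln K = 10.1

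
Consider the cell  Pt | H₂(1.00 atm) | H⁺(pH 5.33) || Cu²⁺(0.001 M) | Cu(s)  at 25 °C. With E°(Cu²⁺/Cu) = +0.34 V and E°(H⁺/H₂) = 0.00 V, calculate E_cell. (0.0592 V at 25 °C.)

The Cu²⁺/Cu couple is the cathode, so E°_cell = 0.34 V; n = 2.
[H⁺] = 10^(−5.33) = 4.7 × 10^-6 M, and Q = [H⁺]^2 / ([Cu²⁺]·P(H₂)) = 2.19 × 10^-8.
E = E° − (0.0592/2) log Q = 0.34 − (0.0592/2)(-7.660) = 0.567 V.

0.57 V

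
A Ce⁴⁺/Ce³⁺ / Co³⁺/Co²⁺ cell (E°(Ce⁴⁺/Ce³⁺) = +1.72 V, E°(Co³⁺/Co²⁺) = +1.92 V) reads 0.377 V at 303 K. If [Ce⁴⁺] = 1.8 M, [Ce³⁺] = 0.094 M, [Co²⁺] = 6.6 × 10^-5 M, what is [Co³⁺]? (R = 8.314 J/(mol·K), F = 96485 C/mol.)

From the Nernst equation, ln Q = nF(E° − E)/RT = 1×96485×(0.20 − 0.377)/(8.314×303) = -6.779, so Q = 0.00114.
With Q = [Ce⁴⁺]·[Co²⁺]/([Ce³⁺]·[Co³⁺]) and the known concentrations, [Co³⁺] in the denominator gives [Co³⁺] = 1.1 M.

1.1 M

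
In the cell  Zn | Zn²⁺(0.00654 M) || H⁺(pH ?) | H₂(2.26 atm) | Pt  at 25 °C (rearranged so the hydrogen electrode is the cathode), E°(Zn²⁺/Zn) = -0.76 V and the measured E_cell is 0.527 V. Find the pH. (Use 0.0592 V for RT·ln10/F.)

E°_cell = 0.76 V and n = 2.
log Q = n(E° − E)/0.0592 = 2×(0.76 − 0.527)/0.0592 = 7.872.
With Q = [Zn²⁺]·P(H₂) / [H⁺]^2, solving for [H⁺] gives log[H⁺] = -4.851, so pH = 4.85.

pH = 4.85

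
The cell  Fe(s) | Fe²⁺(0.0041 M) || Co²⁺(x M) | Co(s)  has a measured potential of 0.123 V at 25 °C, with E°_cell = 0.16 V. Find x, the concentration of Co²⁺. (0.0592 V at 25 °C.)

2.3 × 10^-4 M

From the Nernst equation, log Q = n(E° − E)/0.0592 = 2(0.16 − 0.123)/0.0592 = 1.250, so Q = 17.8.
With Q = [Fe²⁺]/[Co²⁺] and the known concentrations, [Co²⁺] in the denominator gives [Co²⁺] = 2.3 × 10^-4 M.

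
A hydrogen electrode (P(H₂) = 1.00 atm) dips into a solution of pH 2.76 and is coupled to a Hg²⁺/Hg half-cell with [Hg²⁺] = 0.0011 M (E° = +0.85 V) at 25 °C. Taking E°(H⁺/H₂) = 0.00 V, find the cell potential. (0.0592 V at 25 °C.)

0.93 V

The Hg²⁺/Hg couple is the cathode, so E°_cell = 0.85 V; n = 2.
[H⁺] = 10^(−2.76) = 0.0017 M, and Q = [H⁺]^2 / ([Hg²⁺]·P(H₂)) = 0.00275.
E = E° − (0.0592/2) log Q = 0.85 − (0.0592/2)(-2.561) = 0.926 V.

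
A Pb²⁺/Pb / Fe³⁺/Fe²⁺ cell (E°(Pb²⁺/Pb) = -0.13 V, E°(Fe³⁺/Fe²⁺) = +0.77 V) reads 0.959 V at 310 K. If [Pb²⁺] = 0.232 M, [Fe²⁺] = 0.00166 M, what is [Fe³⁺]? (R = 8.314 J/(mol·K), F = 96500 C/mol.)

0.0073 M

From the Nernst equation, ln Q = nF(E° − E)/RT = 2×96500×(0.90 − 0.959)/(8.314×310) = -4.418, so Q = 0.0121.
With Q = [Pb²⁺]·[Fe²⁺]^2/[Fe³⁺]^2 and the known concentrations, [Fe³⁺]^2 in the denominator gives [Fe³⁺] = 0.0073 M.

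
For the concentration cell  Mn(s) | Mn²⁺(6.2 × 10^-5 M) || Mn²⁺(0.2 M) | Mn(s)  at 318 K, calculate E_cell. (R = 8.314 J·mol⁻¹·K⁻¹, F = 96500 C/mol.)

Both half-cells are Mn²⁺/Mn, so E°_cell = 0. The concentrated side is the cathode; the cell reaction moves Mn²⁺ from high to low concentration with n = 2.
Q = [Mn²⁺]_dilute/[Mn²⁺]_conc = 6.2 × 10^-5/0.2 = 3.1 × 10^-4.
E = 0 − (RT/nF) ln Q = −((8.314×318)/(2×96500))(-8.079) = 0.1107 V.

0.11 V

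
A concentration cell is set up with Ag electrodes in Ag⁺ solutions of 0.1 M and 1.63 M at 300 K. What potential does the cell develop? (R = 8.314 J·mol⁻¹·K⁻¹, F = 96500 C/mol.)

0.072 V

Both half-cells are Ag⁺/Ag, so E°_cell = 0. The concentrated side is the cathode; the cell reaction moves Ag⁺ from high to low concentration with n = 1.
Q = [Ag⁺]_dilute/[Ag⁺]_conc = 0.1/1.63 = 0.0613.
E = 0 − (RT/nF) ln Q = −((8.314×300)/(1×96500))(-2.791) = 0.0721 V.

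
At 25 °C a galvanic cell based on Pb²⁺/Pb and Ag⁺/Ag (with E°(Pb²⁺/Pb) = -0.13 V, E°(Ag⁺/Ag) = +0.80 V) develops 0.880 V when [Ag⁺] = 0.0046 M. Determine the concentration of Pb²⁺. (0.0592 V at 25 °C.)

From the Nernst equation, log Q = n(E° − E)/0.0592 = 2(0.93 − 0.880)/0.0592 = 1.689, so Q = 48.9.
With Q = [Pb²⁺]/[Ag⁺]^2 and the known concentrations, [Pb²⁺] in the numerator gives [Pb²⁺] = 0.001 M.

0.001 M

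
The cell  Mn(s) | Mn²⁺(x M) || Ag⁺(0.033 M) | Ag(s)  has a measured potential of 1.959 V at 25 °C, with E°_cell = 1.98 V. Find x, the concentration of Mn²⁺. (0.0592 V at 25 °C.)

0.0056 M

From the Nernst equation, log Q = n(E° − E)/0.0592 = 2(1.98 − 1.959)/0.0592 = 0.709, so Q = 5.12.
With Q = [Mn²⁺]/[Ag⁺]^2 and the known concentrations, [Mn²⁺] in the numerator gives [Mn²⁺] = 0.0056 M.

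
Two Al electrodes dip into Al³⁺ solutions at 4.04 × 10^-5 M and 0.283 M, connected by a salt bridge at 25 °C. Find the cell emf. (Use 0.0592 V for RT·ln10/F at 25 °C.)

Both half-cells are Al³⁺/Al, so E°_cell = 0. The concentrated side is the cathode; the cell reaction moves Al³⁺ from high to low concentration with n = 3.
Q = [Al³⁺]_dilute/[Al³⁺]_conc = 4.04 × 10^-5/0.283 = 1.43 × 10^-4.
E = 0 − (0.0592/3) log Q = −(0.0592/3)(-3.845) = 0.0759 V.

0.076 V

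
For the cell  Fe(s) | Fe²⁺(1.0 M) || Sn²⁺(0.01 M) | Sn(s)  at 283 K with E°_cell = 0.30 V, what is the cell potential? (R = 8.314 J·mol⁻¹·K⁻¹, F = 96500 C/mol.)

Balancing electrons gives n = 2; the reaction quotient is Q = [Fe²⁺]/[Sn²⁺] = 100.
E = E° − (RT/nF) ln Q = 0.30 − (8.314×283)/(2×96500) × (4.605) = 0.300 − 0.056 = 0.244 V.

0.244 V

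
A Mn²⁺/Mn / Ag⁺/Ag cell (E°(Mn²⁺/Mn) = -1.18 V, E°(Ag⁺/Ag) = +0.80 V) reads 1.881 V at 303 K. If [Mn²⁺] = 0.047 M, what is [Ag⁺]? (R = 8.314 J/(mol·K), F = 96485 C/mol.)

From the Nernst equation, ln Q = nF(E° − E)/RT = 2×96485×(1.98 − 1.881)/(8.314×303) = 7.584, so Q = 1970.
With Q = [Mn²⁺]/[Ag⁺]^2 and the known concentrations, [Ag⁺]^2 in the denominator gives [Ag⁺] = 0.0049 M.

0.0049 M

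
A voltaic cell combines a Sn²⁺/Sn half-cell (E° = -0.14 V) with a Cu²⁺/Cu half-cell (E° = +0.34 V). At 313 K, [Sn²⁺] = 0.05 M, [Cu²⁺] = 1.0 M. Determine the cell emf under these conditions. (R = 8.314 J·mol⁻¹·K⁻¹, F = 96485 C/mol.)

The Cu²⁺/Cu couple has the higher reduction potential and acts as the cathode, so E°_cell = +0.34 − (-0.14) = 0.48 V.
Balancing electrons gives n = 2; the reaction quotient is Q = [Sn²⁺]/[Cu²⁺] = 0.0500.
E = E° − (RT/nF) ln Q = 0.48 − (8.314×313)/(2×96485) × (-2.996) = 0.480 + 0.040 = 0.520 V.

0.520 V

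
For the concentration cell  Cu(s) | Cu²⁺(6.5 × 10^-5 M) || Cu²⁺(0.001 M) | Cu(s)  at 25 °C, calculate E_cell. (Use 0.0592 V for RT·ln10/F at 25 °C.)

Both half-cells are Cu²⁺/Cu, so E°_cell = 0. The concentrated side is the cathode; the cell reaction moves Cu²⁺ from high to low concentration with n = 2.
Q = [Cu²⁺]_dilute/[Cu²⁺]_conc = 6.5 × 10^-5/0.001 = 0.0650.
E = 0 − (0.0592/2) log Q = −(0.0592/2)(-1.187) = 0.0351 V.

0.035 V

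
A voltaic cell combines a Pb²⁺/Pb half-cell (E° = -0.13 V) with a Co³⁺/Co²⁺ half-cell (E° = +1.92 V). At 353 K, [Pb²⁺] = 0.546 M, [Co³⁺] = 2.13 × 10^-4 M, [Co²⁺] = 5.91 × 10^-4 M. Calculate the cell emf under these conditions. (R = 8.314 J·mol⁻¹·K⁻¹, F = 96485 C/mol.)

2.03 V

The Co³⁺/Co²⁺ couple has the higher reduction potential and acts as the cathode, so E°_cell = +1.92 − (-0.13) = 2.05 V.
Balancing electrons gives n = 2; the reaction quotient is Q = [Pb²⁺]·[Co²⁺]^2/[Co³⁺]^2 = 4.20.
E = E° − (RT/nF) ln Q = 2.05 − (8.314×353)/(2×96485) × (1.436) = 2.050 − 0.022 = 2.028 V.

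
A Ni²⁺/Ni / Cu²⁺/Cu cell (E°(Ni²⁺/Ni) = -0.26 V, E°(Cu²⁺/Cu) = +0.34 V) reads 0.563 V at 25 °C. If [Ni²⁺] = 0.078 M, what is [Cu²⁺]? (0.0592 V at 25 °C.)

0.0044 M

From the Nernst equation, log Q = n(E° − E)/0.0592 = 2(0.60 − 0.563)/0.0592 = 1.250, so Q = 17.8.
With Q = [Ni²⁺]/[Cu²⁺] and the known concentrations, [Cu²⁺] in the denominator gives [Cu²⁺] = 0.0044 M.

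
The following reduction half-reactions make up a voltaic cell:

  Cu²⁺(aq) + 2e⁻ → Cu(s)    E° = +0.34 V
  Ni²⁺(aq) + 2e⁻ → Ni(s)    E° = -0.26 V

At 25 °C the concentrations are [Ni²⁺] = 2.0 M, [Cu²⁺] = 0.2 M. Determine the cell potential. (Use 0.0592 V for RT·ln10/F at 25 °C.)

The Cu²⁺/Cu couple has the higher reduction potential and acts as the cathode, so E°_cell = +0.34 − (-0.26) = 0.60 V.
Balancing electrons gives n = 2; the reaction quotient is Q = [Ni²⁺]/[Cu²⁺] = 10.0.
At 25 °C, E = E° − (0.0592/n) log Q = 0.60 − (0.0592/2)(1.000) = 0.600 − 0.030 = 0.570 V.

0.570 V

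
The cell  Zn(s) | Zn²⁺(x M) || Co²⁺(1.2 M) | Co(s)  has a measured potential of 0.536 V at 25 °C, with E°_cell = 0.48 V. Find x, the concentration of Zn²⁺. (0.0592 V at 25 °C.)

0.015 M

From the Nernst equation, log Q = n(E° − E)/0.0592 = 2(0.48 − 0.536)/0.0592 = -1.892, so Q = 0.0128.
With Q = [Zn²⁺]/[Co²⁺] and the known concentrations, [Zn²⁺] in the numerator gives [Zn²⁺] = 0.015 M.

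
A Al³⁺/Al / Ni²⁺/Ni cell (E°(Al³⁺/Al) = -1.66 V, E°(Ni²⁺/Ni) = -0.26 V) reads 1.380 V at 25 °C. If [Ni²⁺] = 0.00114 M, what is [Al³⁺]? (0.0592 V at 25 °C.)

4 × 10^-4 M

From the Nernst equation, log Q = n(E° − E)/0.0592 = 6(1.40 − 1.380)/0.0592 = 2.027, so Q = 106.
With Q = [Al³⁺]^2/[Ni²⁺]^3 and the known concentrations, [Al³⁺]^2 in the numerator gives [Al³⁺] = 4 × 10^-4 M.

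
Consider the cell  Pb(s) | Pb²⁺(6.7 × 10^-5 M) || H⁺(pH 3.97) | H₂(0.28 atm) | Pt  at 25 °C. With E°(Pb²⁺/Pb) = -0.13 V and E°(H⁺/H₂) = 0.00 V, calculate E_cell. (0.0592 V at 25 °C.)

0.035 V

The hydrogen couple is the cathode, so E°_cell = 0.13 V; n = 2.
[H⁺] = 10^(−3.97) = 1.1 × 10^-4 M, and Q = [Pb²⁺]·P(H₂) / [H⁺]^2 = 1630.
E = E° − (0.0592/2) log Q = 0.13 − (0.0592/2)(3.213) = 0.035 V.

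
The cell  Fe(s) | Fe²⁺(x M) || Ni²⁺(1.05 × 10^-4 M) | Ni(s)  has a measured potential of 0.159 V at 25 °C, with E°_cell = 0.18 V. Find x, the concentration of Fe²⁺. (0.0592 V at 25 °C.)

From the Nernst equation, log Q = n(E° − E)/0.0592 = 2(0.18 − 0.159)/0.0592 = 0.709, so Q = 5.12.
With Q = [Fe²⁺]/[Ni²⁺] and the known concentrations, [Fe²⁺] in the numerator gives [Fe²⁺] = 5.4 × 10^-4 M.

5.4 × 10^-4 M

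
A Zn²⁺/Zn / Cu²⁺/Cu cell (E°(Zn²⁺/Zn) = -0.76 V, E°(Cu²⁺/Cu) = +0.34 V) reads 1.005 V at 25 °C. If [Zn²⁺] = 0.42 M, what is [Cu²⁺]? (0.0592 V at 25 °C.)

2.6 × 10^-4 M

From the Nernst equation, log Q = n(E° − E)/0.0592 = 2(1.10 − 1.005)/0.0592 = 3.209, so Q = 1620.
With Q = [Zn²⁺]/[Cu²⁺] and the known concentrations, [Cu²⁺] in the denominator gives [Cu²⁺] = 2.6 × 10^-4 M.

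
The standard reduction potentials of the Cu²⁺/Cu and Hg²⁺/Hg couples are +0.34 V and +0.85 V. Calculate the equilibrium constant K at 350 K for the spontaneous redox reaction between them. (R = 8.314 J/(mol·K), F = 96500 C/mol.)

E°_cell = +0.85 − (+0.34) = 0.51 V, with n = 2 electrons transferred.
At equilibrium E = 0, so the Nernst equation gives ln K = nFE°/RT = (2)(96500)(0.51)/((8.314)(350)) = 33.83.
K = e^33.83 = 4.9 × 10^14.

4.9 × 10^14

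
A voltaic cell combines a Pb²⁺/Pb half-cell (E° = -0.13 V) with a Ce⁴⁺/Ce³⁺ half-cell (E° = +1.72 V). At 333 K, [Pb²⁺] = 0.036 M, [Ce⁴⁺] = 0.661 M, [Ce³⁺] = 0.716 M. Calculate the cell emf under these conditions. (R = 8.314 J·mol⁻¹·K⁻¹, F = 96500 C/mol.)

1.90 V

The Ce⁴⁺/Ce³⁺ couple has the higher reduction potential and acts as the cathode, so E°_cell = +1.72 − (-0.13) = 1.85 V.
Balancing electrons gives n = 2; the reaction quotient is Q = [Pb²⁺]·[Ce³⁺]^2/[Ce⁴⁺]^2 = 0.0422.
E = E° − (RT/nF) ln Q = 1.85 − (8.314×333)/(2×96500) × (-3.164) = 1.850 + 0.045 = 1.895 V.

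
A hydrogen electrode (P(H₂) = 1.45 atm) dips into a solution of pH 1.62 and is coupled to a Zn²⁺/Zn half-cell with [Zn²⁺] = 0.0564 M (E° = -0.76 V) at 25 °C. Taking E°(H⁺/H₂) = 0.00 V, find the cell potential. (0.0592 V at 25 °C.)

0.70 V

The hydrogen couple is the cathode, so E°_cell = 0.76 V; n = 2.
[H⁺] = 10^(−1.62) = 0.024 M, and Q = [Zn²⁺]·P(H₂) / [H⁺]^2 = 142.
E = E° − (0.0592/2) log Q = 0.76 − (0.0592/2)(2.153) = 0.696 V.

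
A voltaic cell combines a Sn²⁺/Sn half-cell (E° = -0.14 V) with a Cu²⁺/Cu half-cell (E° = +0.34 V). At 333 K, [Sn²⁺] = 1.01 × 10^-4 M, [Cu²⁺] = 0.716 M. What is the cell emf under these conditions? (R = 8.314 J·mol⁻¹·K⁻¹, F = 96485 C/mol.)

0.607 V

The Cu²⁺/Cu couple has the higher reduction potential and acts as the cathode, so E°_cell = +0.34 − (-0.14) = 0.48 V.
Balancing electrons gives n = 2; the reaction quotient is Q = [Sn²⁺]/[Cu²⁺] = 1.41 × 10^-4.
E = E° − (RT/nF) ln Q = 0.48 − (8.314×333)/(2×96485) × (-8.866) = 0.480 + 0.127 = 0.607 V.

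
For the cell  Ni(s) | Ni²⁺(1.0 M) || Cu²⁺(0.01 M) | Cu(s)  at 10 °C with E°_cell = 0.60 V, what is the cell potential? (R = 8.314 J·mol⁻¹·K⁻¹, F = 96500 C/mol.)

Balancing electrons gives n = 2; the reaction quotient is Q = [Ni²⁺]/[Cu²⁺] = 100.
E = E° − (RT/nF) ln Q = 0.60 − (8.314×283)/(2×96500) × (4.605) = 0.600 − 0.056 = 0.544 V.

0.544 V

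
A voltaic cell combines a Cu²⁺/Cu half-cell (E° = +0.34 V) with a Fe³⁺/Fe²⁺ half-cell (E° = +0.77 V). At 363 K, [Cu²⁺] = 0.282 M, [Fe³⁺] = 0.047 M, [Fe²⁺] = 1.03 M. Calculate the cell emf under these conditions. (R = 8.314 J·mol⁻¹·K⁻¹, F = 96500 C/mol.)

0.353 V

The Fe³⁺/Fe²⁺ couple has the higher reduction potential and acts as the cathode, so E°_cell = +0.77 − (+0.34) = 0.43 V.
Balancing electrons gives n = 2; the reaction quotient is Q = [Cu²⁺]·[Fe²⁺]^2/[Fe³⁺]^2 = 135.
E = E° − (RT/nF) ln Q = 0.43 − (8.314×363)/(2×96500) × (4.908) = 0.430 − 0.077 = 0.353 V.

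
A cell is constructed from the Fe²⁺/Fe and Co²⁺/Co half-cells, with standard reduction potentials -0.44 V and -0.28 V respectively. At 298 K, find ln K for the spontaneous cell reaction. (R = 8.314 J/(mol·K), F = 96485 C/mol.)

ln K = 12.5

E°_cell = -0.28 − (-0.44) = 0.16 V, with n = 2 electrons transferred.
At equilibrium E = 0, so the Nernst equation gives ln K = nFE°/RT = (2)(96485)(0.16)/((8.314)(298)) = 12.46.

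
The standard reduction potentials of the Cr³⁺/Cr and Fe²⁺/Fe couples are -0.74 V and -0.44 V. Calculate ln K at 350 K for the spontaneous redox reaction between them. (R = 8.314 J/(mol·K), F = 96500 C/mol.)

E°_cell = -0.44 − (-0.74) = 0.30 V, with n = 6 electrons transferred.
At equilibrium E = 0, so the Nernst equation gives ln K = nFE°/RT = (6)(96500)(0.30)/((8.314)(350)) = 59.69.

ln K = 59.7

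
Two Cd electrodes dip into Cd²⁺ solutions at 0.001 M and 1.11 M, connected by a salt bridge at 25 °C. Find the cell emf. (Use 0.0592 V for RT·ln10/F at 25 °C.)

Both half-cells are Cd²⁺/Cd, so E°_cell = 0. The concentrated side is the cathode; the cell reaction moves Cd²⁺ from high to low concentration with n = 2.
Q = [Cd²⁺]_dilute/[Cd²⁺]_conc = 0.001/1.11 = 9.01 × 10^-4.
E = 0 − (0.0592/2) log Q = −(0.0592/2)(-3.045) = 0.0901 V.

0.090 V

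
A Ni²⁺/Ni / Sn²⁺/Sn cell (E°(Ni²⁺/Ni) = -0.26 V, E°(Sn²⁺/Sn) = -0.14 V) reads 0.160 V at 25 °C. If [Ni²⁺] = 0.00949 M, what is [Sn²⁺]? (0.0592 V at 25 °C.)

From the Nernst equation, log Q = n(E° − E)/0.0592 = 2(0.12 − 0.160)/0.0592 = -1.351, so Q = 0.0445.
With Q = [Ni²⁺]/[Sn²⁺] and the known concentrations, [Sn²⁺] in the denominator gives [Sn²⁺] = 0.21 M.

0.21 M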